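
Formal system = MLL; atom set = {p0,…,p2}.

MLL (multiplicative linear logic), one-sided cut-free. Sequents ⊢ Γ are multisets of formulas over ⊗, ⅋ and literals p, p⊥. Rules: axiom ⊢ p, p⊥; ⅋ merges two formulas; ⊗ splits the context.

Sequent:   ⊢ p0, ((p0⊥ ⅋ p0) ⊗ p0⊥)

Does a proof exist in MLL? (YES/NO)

Proof tree:
[⊗]  ⊢ p0, ((p0⊥ ⅋ p0) ⊗ p0⊥)
  [⅋]  ⊢ (p0⊥ ⅋ p0)
    [Ax]  ⊢ p0, p0⊥
  [Ax]  ⊢ p0, p0⊥

Result: YES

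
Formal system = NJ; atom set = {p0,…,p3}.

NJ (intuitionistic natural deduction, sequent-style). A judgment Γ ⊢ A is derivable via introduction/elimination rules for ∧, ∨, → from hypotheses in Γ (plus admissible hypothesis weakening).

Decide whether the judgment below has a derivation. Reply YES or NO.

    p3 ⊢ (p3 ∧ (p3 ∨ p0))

Proof tree:
[∧I] p3 ⊢ (p3 ∧ (p3 ∨ p0))
  [Ax] p3 ⊢ p3
  [∨I₁] p3 ⊢ (p3 ∨ p0)
    [Ax] p3 ⊢ p3

Result: YES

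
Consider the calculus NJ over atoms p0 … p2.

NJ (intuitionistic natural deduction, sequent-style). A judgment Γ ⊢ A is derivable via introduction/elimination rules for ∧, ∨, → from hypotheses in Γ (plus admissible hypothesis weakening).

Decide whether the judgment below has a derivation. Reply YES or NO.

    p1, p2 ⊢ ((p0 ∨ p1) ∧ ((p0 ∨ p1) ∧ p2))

Derivation trace:
[∧I] p1, p2 ⊢ ((p0 ∨ p1) ∧ ((p0 ∨ p1) ∧ p2))
  [∨I₂] p1 ⊢ (p0 ∨ p1)
    [Ax] p1 ⊢ p1
  [∧I] p1, p2 ⊢ ((p0 ∨ p1) ∧ p2)
    [∨I₂] p1 ⊢ (p0 ∨ p1)
      [Ax] p1 ⊢ p1
    [Ax] p2 ⊢ p2

Result: YES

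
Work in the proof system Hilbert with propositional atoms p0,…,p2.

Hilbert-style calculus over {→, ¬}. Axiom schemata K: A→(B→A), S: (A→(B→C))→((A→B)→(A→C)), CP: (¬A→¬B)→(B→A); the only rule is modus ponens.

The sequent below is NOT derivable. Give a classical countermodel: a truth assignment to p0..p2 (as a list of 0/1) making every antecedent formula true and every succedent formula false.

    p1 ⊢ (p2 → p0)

Enumerate valuations to refute Γ ⊢ Δ:
  v=000: Γ:[p1=F] Δ:[(p2 → p0)=T] refutes=False
  v=001: Γ:[p1=F] Δ:[(p2 → p0)=F] refutes=False
  v=010: Γ:[p1=T] Δ:[(p2 → p0)=T] refutes=False
  v=011: Γ:[p1=T] Δ:[(p2 → p0)=F] refutes=True  ← countermodel

Result: [0, 1, 1]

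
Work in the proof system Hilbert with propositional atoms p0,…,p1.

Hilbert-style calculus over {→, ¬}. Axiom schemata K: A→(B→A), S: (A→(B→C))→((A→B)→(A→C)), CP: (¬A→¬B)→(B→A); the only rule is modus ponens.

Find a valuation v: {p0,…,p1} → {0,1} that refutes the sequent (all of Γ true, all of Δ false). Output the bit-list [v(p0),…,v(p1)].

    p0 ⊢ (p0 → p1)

Truth-table refutation:
  v=00: Γ:[p0=F] Δ:[(p0 → p1)=T] refutes=False
  v=01: Γ:[p0=F] Δ:[(p0 → p1)=T] refutes=False
  v=10: Γ:[p0=T] Δ:[(p0 → p1)=F] refutes=True  ← countermodel

Result: [1, 0]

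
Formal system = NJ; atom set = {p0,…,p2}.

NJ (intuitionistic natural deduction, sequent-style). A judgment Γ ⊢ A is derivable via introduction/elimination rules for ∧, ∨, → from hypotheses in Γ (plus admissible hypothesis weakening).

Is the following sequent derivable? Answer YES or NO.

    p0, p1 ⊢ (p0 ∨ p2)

Derivation (root first):
[Wk] p0, p1 ⊢ (p0 ∨ p2)
  [∨I₁] p0 ⊢ (p0 ∨ p2)
    [Ax] p0 ⊢ p0

Result: YES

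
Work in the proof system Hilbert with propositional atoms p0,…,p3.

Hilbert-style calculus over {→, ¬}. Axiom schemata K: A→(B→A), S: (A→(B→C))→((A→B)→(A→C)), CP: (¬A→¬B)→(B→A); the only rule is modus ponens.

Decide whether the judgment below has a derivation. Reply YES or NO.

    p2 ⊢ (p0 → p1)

Enumerate valuations to refute Γ ⊢ Δ:
  v=0000: Γ:[p2=F] Δ:[(p0 → p1)=T] refutes=False
  v=0001: Γ:[p2=F] Δ:[(p0 → p1)=T] refutes=False
  v=0010: Γ:[p2=T] Δ:[(p0 → p1)=T] refutes=False
  v=0011: Γ:[p2=T] Δ:[(p0 → p1)=T] refutes=False
  v=0100: Γ:[p2=F] Δ:[(p0 → p1)=T] refutes=False
  v=0101: Γ:[p2=F] Δ:[(p0 → p1)=T] refutes=False
  v=0110: Γ:[p2=T] Δ:[(p0 → p1)=T] refutes=False
  v=0111: Γ:[p2=T] Δ:[(p0 → p1)=T] refutes=False
  v=1000: Γ:[p2=F] Δ:[(p0 → p1)=F] refutes=False
  v=1001: Γ:[p2=F] Δ:[(p0 → p1)=F] refutes=False
  v=1010: Γ:[p2=T] Δ:[(p0 → p1)=F] refutes=True  ← countermodel

Result: NO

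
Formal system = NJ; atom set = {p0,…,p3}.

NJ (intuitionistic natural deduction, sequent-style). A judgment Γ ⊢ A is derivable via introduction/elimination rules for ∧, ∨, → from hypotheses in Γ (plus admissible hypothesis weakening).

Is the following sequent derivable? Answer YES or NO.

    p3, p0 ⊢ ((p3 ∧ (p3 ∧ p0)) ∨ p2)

Derivation (root first):
[∨I₁] p3, p0 ⊢ ((p3 ∧ (p3 ∧ p0)) ∨ p2)
  [∧I] p3, p0 ⊢ (p3 ∧ (p3 ∧ p0))
    [Ax] p3 ⊢ p3
    [∧I] p3, p0 ⊢ (p3 ∧ p0)
      [Ax] p3 ⊢ p3
      [Ax] p0 ⊢ p0

Result: YES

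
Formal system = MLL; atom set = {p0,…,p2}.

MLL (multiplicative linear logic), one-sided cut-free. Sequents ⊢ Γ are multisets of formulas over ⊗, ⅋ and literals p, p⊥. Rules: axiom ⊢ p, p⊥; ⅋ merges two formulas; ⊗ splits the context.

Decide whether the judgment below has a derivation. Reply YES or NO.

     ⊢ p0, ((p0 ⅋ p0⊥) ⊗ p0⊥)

Proof tree:
[⊗]  ⊢ p0, ((p0 ⅋ p0⊥) ⊗ p0⊥)
  [⅋]  ⊢ (p0 ⅋ p0⊥)
    [Ax]  ⊢ p0, p0⊥
  [Ax]  ⊢ p0, p0⊥

Result: YES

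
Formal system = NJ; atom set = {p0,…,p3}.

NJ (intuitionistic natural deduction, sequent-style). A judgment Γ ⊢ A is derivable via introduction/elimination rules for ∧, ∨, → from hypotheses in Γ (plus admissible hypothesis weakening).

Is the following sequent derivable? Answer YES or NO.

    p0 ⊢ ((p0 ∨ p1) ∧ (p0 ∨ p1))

Proof tree:
[∧I] p0 ⊢ ((p0 ∨ p1) ∧ (p0 ∨ p1))
  [∨I₁] p0 ⊢ (p0 ∨ p1)
    [Ax] p0 ⊢ p0
  [∨I₁] p0 ⊢ (p0 ∨ p1)
    [Ax] p0 ⊢ p0

Result: YES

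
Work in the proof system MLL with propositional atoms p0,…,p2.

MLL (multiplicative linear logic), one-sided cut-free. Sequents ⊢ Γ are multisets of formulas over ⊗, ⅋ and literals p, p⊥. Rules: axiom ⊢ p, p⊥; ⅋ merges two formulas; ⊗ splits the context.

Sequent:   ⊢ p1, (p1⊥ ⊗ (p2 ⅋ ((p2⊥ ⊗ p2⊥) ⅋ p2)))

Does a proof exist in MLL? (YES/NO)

Proof tree:
[⊗]  ⊢ p1, (p1⊥ ⊗ (p2 ⅋ ((p2⊥ ⊗ p2⊥) ⅋ p2)))
  [Ax]  ⊢ p1, p1⊥
  [⅋]  ⊢ (p2 ⅋ ((p2⊥ ⊗ p2⊥) ⅋ p2))
    [⅋]  ⊢ p2, ((p2⊥ ⊗ p2⊥) ⅋ p2)
      [⊗]  ⊢ p2, p2, (p2⊥ ⊗ p2⊥)
        [Ax]  ⊢ p2, p2⊥
        [Ax]  ⊢ p2, p2⊥

Result: YES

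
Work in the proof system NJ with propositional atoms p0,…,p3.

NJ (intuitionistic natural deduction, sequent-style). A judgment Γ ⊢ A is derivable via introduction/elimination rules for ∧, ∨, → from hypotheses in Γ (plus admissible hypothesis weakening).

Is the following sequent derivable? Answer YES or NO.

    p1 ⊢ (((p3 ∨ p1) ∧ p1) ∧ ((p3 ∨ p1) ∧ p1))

Proof tree:
[∧I] p1 ⊢ (((p3 ∨ p1) ∧ p1) ∧ ((p3 ∨ p1) ∧ p1))
  [∧I] p1 ⊢ ((p3 ∨ p1) ∧ p1)
    [∨I₂] p1 ⊢ (p3 ∨ p1)
      [Ax] p1 ⊢ p1
    [Ax] p1 ⊢ p1
  [∧I] p1 ⊢ ((p3 ∨ p1) ∧ p1)
    [∨I₂] p1 ⊢ (p3 ∨ p1)
      [Ax] p1 ⊢ p1
    [Ax] p1 ⊢ p1

Result: YES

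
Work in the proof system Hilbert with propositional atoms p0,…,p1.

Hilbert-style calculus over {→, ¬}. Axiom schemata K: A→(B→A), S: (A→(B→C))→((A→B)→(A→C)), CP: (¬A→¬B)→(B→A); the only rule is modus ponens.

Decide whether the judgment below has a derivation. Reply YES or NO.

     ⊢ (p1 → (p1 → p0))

Enumerate valuations to refute Γ ⊢ Δ:
  v=00: Γ:[] Δ:[(p1 → (p1 → p0))=T] refutes=False
  v=01: Γ:[] Δ:[(p1 → (p1 → p0))=F] refutes=True  ← countermodel

Result: NO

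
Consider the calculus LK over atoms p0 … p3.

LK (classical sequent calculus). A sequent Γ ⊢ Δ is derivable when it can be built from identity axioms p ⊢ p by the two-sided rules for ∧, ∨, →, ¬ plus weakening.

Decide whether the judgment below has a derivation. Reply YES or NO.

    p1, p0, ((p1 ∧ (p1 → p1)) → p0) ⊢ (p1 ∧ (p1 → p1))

Derivation trace:
[→L] p1, p0, ((p1 ∧ (p1 → p1)) → p0) ⊢ (p1 ∧ (p1 → p1))
  [∧R] p1, p0 ⊢ (p1 ∧ (p1 → p1))
    [Ax] p1 ⊢ p1
    [WL] p0 ⊢ (p1 → p1)
      [→R]  ⊢ (p1 → p1)
        [Ax] p1 ⊢ p1
  [∧R] p1, p0 ⊢ (p1 ∧ (p1 → p1))
    [Ax] p1 ⊢ p1
    [WL] p0 ⊢ (p1 → p1)
      [→R]  ⊢ (p1 → p1)
        [Ax] p1 ⊢ p1

Result: YES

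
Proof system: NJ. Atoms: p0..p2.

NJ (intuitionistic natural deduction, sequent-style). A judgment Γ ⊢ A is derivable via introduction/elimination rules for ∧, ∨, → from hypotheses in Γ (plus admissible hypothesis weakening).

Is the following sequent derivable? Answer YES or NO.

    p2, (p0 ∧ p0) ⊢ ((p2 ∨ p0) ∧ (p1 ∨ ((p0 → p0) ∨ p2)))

Derivation (root first):
[∧I] p2, (p0 ∧ p0) ⊢ ((p2 ∨ p0) ∧ (p1 ∨ ((p0 → p0) ∨ p2)))
  [∨I₁] p2, (p0 ∧ p0) ⊢ (p2 ∨ p0)
    [Wk] p2, (p0 ∧ p0) ⊢ p2
      [Ax] p2 ⊢ p2
  [∨I₂]  ⊢ (p1 ∨ ((p0 → p0) ∨ p2))
    [∨I₁]  ⊢ ((p0 → p0) ∨ p2)
      [→I]  ⊢ (p0 → p0)
        [Ax] p0 ⊢ p0

Result: YES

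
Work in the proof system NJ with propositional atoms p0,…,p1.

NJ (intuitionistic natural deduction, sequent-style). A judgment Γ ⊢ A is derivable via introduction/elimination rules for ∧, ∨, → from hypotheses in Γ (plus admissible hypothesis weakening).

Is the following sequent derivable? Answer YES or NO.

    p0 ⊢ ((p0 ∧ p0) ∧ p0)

Derivation (root first):
[∧I] p0 ⊢ ((p0 ∧ p0) ∧ p0)
  [Wk] p0, p0 ⊢ (p0 ∧ p0)
    [∧I] p0 ⊢ (p0 ∧ p0)
      [Ax] p0 ⊢ p0
      [Ax] p0 ⊢ p0
  [Ax] p0 ⊢ p0

Result: YES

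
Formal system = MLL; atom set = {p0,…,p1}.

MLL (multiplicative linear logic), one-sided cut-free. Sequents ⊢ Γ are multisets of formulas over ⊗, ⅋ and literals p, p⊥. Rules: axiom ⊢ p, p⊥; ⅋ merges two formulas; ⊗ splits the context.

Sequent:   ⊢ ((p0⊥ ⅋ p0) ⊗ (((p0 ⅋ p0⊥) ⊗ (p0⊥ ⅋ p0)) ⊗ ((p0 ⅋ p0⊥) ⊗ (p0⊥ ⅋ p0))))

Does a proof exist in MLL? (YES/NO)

Proof tree:
[⊗]  ⊢ ((p0⊥ ⅋ p0) ⊗ (((p0 ⅋ p0⊥) ⊗ (p0⊥ ⅋ p0)) ⊗ ((p0 ⅋ p0⊥) ⊗ (p0⊥ ⅋ p0))))
  [⅋]  ⊢ (p0⊥ ⅋ p0)
    [Ax]  ⊢ p0, p0⊥
  [⊗]  ⊢ (((p0 ⅋ p0⊥) ⊗ (p0⊥ ⅋ p0)) ⊗ ((p0 ⅋ p0⊥) ⊗ (p0⊥ ⅋ p0)))
    [⊗]  ⊢ ((p0 ⅋ p0⊥) ⊗ (p0⊥ ⅋ p0))
      [⅋]  ⊢ (p0 ⅋ p0⊥)
        [Ax]  ⊢ p0, p0⊥
      [⅋]  ⊢ (p0⊥ ⅋ p0)
        [Ax]  ⊢ p0, p0⊥
    [⊗]  ⊢ ((p0 ⅋ p0⊥) ⊗ (p0⊥ ⅋ p0))
      [⅋]  ⊢ (p0 ⅋ p0⊥)
        [Ax]  ⊢ p0, p0⊥
      [⅋]  ⊢ (p0⊥ ⅋ p0)
        [Ax]  ⊢ p0, p0⊥

Result: YES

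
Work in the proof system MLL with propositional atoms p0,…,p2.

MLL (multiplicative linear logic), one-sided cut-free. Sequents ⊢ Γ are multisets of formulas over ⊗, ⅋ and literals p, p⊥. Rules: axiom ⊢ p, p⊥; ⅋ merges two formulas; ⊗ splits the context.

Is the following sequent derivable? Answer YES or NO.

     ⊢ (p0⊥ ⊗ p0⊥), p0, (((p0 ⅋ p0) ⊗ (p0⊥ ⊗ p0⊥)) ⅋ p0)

Proof tree:
[⅋]  ⊢ (p0⊥ ⊗ p0⊥), p0, (((p0 ⅋ p0) ⊗ (p0⊥ ⊗ p0⊥)) ⅋ p0)
  [⊗]  ⊢ (p0⊥ ⊗ p0⊥), p0, p0, ((p0 ⅋ p0) ⊗ (p0⊥ ⊗ p0⊥))
    [⅋]  ⊢ (p0⊥ ⊗ p0⊥), (p0 ⅋ p0)
      [⊗]  ⊢ p0, p0, (p0⊥ ⊗ p0⊥)
        [Ax]  ⊢ p0, p0⊥
        [Ax]  ⊢ p0, p0⊥
    [⊗]  ⊢ p0, p0, (p0⊥ ⊗ p0⊥)
      [Ax]  ⊢ p0, p0⊥
      [Ax]  ⊢ p0, p0⊥

Result: YES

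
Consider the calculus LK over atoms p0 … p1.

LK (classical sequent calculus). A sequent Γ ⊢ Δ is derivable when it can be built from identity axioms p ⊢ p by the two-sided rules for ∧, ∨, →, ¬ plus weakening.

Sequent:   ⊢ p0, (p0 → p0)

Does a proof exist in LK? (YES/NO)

Proof tree:
[→R]  ⊢ p0, (p0 → p0)
  [WR] p0 ⊢ p0, p0
    [Ax] p0 ⊢ p0

Result: YES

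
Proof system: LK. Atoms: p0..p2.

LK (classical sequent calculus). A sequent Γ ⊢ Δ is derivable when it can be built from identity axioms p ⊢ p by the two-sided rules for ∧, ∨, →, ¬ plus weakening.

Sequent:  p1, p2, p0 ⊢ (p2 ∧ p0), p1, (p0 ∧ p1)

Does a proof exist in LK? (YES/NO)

Derivation (root first):
[∧R] p1, p2, p0 ⊢ (p2 ∧ p0), p1, (p0 ∧ p1)
  [WR] p2, p0 ⊢ (p2 ∧ p0), p1, p0
    [WR] p2, p0 ⊢ (p2 ∧ p0), p1
      [∧R] p2, p0 ⊢ (p2 ∧ p0)
        [Ax] p2 ⊢ p2
        [Ax] p0 ⊢ p0
  [Ax] p1 ⊢ p1

Result: YES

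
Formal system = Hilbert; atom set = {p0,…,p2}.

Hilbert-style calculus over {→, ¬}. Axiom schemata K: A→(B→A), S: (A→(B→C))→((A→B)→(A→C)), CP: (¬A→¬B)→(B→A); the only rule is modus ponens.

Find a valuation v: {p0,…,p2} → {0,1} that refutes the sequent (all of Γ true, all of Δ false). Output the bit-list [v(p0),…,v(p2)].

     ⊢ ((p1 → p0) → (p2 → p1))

Search for a countermodel by truth-table:
  v=000: Γ:[] Δ:[((p1 → p0) → (p2 → p1))=T] refutes=False
  v=001: Γ:[] Δ:[((p1 → p0) → (p2 → p1))=F] refutes=True  ← countermodel

Result: [0, 0, 1]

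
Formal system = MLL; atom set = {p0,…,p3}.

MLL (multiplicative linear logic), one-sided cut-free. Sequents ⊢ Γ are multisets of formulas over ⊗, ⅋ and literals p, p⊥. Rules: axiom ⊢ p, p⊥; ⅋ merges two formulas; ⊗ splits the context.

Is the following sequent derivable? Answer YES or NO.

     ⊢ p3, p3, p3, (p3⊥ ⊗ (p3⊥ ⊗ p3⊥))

Derivation trace:
[⊗]  ⊢ p3, p3, p3, (p3⊥ ⊗ (p3⊥ ⊗ p3⊥))
  [Ax]  ⊢ p3, p3⊥
  [⊗]  ⊢ p3, p3, (p3⊥ ⊗ p3⊥)
    [Ax]  ⊢ p3, p3⊥
    [Ax]  ⊢ p3, p3⊥

Result: YES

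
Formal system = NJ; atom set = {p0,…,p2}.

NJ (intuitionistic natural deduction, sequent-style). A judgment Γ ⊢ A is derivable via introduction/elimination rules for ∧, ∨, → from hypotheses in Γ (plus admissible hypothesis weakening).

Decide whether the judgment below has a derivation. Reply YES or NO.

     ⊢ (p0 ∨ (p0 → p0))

Proof tree:
[∨I₂]  ⊢ (p0 ∨ (p0 → p0))
  [→I]  ⊢ (p0 → p0)
    [Ax] p0 ⊢ p0

Result: YES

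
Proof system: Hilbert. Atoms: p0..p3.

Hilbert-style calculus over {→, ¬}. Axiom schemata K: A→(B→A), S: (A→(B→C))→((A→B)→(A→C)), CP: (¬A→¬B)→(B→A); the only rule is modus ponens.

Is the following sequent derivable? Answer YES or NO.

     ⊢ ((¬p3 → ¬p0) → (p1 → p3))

Search for a countermodel by truth-table:
  v=0000: Γ:[] Δ:[((¬p3 → ¬p0) → (p1 → p3))=T] refutes=False
  v=0001: Γ:[] Δ:[((¬p3 → ¬p0) → (p1 → p3))=T] refutes=False
  v=0010: Γ:[] Δ:[((¬p3 → ¬p0) → (p1 → p3))=T] refutes=False
  v=0011: Γ:[] Δ:[((¬p3 → ¬p0) → (p1 → p3))=T] refutes=False
  v=0100: Γ:[] Δ:[((¬p3 → ¬p0) → (p1 → p3))=F] refutes=True  ← countermodel

Result: NO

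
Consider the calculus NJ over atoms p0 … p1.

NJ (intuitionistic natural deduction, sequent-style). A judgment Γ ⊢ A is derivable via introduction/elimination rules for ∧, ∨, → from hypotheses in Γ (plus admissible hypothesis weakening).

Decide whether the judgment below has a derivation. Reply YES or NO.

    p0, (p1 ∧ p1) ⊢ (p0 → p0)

Derivation trace:
[Wk] p0, (p1 ∧ p1) ⊢ (p0 → p0)
  [→I] p0 ⊢ (p0 → p0)
    [Wk] p0, p0 ⊢ p0
      [Ax] p0 ⊢ p0

Result: YES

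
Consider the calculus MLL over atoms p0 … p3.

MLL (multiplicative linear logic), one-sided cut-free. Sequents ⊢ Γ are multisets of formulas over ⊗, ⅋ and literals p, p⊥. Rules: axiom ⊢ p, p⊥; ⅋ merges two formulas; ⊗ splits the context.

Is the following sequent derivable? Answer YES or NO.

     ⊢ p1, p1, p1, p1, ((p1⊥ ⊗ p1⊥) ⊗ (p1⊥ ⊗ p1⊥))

Derivation trace:
[⊗]  ⊢ p1, p1, p1, p1, ((p1⊥ ⊗ p1⊥) ⊗ (p1⊥ ⊗ p1⊥))
  [⊗]  ⊢ p1, p1, (p1⊥ ⊗ p1⊥)
    [Ax]  ⊢ p1, p1⊥
    [Ax]  ⊢ p1, p1⊥
  [⊗]  ⊢ p1, p1, (p1⊥ ⊗ p1⊥)
    [Ax]  ⊢ p1, p1⊥
    [Ax]  ⊢ p1, p1⊥

Result: YES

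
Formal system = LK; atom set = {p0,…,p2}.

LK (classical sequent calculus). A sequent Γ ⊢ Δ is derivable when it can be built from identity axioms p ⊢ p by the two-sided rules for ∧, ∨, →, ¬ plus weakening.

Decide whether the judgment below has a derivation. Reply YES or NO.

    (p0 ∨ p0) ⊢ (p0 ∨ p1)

Derivation (root first):
[∨R] (p0 ∨ p0) ⊢ (p0 ∨ p1)
  [WR] (p0 ∨ p0) ⊢ p0, p1
    [∨L] (p0 ∨ p0) ⊢ p0
      [Ax] p0 ⊢ p0
      [Ax] p0 ⊢ p0

Result: YES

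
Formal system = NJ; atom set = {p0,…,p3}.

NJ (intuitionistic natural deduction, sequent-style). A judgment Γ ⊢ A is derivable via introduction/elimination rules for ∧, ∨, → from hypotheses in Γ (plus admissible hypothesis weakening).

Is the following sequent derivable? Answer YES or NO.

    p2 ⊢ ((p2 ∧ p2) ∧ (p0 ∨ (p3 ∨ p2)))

Derivation trace:
[∧I] p2 ⊢ ((p2 ∧ p2) ∧ (p0 ∨ (p3 ∨ p2)))
  [∧I] p2 ⊢ (p2 ∧ p2)
    [Ax] p2 ⊢ p2
    [Ax] p2 ⊢ p2
  [∨I₂] p2 ⊢ (p0 ∨ (p3 ∨ p2))
    [∨I₂] p2 ⊢ (p3 ∨ p2)
      [Ax] p2 ⊢ p2

Result: YES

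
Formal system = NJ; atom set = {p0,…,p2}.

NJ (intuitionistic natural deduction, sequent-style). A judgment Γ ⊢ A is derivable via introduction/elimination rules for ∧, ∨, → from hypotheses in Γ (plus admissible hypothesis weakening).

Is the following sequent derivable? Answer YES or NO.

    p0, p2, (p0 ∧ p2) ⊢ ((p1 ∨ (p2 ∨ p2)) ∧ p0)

Proof tree:
[∧I] p0, p2, (p0 ∧ p2) ⊢ ((p1 ∨ (p2 ∨ p2)) ∧ p0)
  [∨I₂] p2 ⊢ (p1 ∨ (p2 ∨ p2))
    [∨I₁] p2 ⊢ (p2 ∨ p2)
      [Ax] p2 ⊢ p2
  [Wk] p0, (p0 ∧ p2) ⊢ p0
    [Ax] p0 ⊢ p0

Result: YES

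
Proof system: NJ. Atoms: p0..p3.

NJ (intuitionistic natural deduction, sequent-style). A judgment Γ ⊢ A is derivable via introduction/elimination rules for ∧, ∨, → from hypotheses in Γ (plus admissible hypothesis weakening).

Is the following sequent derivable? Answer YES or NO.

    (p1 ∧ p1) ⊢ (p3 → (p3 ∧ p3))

Derivation trace:
[→I] (p1 ∧ p1) ⊢ (p3 → (p3 ∧ p3))
  [∧I] (p1 ∧ p1), p3 ⊢ (p3 ∧ p3)
    [Ax] p3 ⊢ p3
    [Wk] p3, (p1 ∧ p1) ⊢ p3
      [Ax] p3 ⊢ p3

Result: YES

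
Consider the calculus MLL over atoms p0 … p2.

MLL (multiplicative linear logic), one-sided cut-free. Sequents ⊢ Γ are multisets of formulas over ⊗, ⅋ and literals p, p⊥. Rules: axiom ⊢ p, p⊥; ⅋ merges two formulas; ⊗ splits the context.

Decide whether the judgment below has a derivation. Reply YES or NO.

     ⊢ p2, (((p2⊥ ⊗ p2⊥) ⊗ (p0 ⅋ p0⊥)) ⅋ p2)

Derivation (root first):
[⅋]  ⊢ p2, (((p2⊥ ⊗ p2⊥) ⊗ (p0 ⅋ p0⊥)) ⅋ p2)
  [⊗]  ⊢ p2, p2, ((p2⊥ ⊗ p2⊥) ⊗ (p0 ⅋ p0⊥))
    [⊗]  ⊢ p2, p2, (p2⊥ ⊗ p2⊥)
      [Ax]  ⊢ p2, p2⊥
      [Ax]  ⊢ p2, p2⊥
    [⅋]  ⊢ (p0 ⅋ p0⊥)
      [Ax]  ⊢ p0, p0⊥

Result: YES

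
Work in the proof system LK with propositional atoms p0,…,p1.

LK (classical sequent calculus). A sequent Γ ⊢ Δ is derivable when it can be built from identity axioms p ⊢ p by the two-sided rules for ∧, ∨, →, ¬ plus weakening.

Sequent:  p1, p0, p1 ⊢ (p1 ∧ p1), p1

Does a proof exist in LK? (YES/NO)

Derivation trace:
[WR] p1, p0, p1 ⊢ (p1 ∧ p1), p1
  [WL] p1, p0, p1 ⊢ (p1 ∧ p1)
    [∧R] p1, p0 ⊢ (p1 ∧ p1)
      [Ax] p1 ⊢ p1
      [WL] p1, p0 ⊢ p1
        [Ax] p1 ⊢ p1

Result: YES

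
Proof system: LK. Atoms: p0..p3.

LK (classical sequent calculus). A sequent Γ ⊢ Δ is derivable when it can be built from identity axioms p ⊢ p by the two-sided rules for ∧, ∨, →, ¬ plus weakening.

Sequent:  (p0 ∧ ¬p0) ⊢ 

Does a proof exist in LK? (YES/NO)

Derivation (root first):
[∧L] (p0 ∧ ¬p0) ⊢ 
  [¬L] p0, ¬p0 ⊢ 
    [Ax] p0 ⊢ p0

Result: YES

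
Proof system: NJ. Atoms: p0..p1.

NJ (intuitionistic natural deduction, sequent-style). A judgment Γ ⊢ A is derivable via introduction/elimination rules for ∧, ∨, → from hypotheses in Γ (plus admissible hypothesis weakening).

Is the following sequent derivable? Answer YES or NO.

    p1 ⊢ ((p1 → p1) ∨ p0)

Derivation trace:
[∨I₁] p1 ⊢ ((p1 → p1) ∨ p0)
  [→I] p1 ⊢ (p1 → p1)
    [Wk] p1, p1 ⊢ p1
      [Ax] p1 ⊢ p1

Result: YES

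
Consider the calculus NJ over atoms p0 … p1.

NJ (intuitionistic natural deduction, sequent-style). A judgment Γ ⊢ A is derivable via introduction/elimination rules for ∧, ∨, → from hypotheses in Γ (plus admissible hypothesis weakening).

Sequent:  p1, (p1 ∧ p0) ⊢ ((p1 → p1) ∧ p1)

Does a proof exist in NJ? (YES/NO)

Proof tree:
[Wk] p1, (p1 ∧ p0) ⊢ ((p1 → p1) ∧ p1)
  [∧I] p1 ⊢ ((p1 → p1) ∧ p1)
    [→I]  ⊢ (p1 → p1)
      [Ax] p1 ⊢ p1
    [Ax] p1 ⊢ p1

Result: YES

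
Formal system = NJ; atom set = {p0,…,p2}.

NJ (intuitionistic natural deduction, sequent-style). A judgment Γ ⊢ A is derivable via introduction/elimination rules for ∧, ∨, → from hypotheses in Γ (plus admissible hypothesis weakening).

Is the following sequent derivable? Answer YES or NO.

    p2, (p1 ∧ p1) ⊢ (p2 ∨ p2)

Derivation trace:
[∨I₂] p2, (p1 ∧ p1) ⊢ (p2 ∨ p2)
  [Wk] p2, (p1 ∧ p1) ⊢ p2
    [Ax] p2 ⊢ p2

Result: YES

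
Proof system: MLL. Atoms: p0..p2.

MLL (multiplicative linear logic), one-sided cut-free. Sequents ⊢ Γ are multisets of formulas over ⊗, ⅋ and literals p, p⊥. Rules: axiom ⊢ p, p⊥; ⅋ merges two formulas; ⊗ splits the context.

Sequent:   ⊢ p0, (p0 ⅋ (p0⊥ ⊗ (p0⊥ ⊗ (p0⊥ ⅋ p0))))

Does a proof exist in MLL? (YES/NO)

Proof tree:
[⅋]  ⊢ p0, (p0 ⅋ (p0⊥ ⊗ (p0⊥ ⊗ (p0⊥ ⅋ p0))))
  [⊗]  ⊢ p0, p0, (p0⊥ ⊗ (p0⊥ ⊗ (p0⊥ ⅋ p0)))
    [Ax]  ⊢ p0, p0⊥
    [⊗]  ⊢ p0, (p0⊥ ⊗ (p0⊥ ⅋ p0))
      [Ax]  ⊢ p0, p0⊥
      [⅋]  ⊢ (p0⊥ ⅋ p0)
        [Ax]  ⊢ p0, p0⊥

Result: YES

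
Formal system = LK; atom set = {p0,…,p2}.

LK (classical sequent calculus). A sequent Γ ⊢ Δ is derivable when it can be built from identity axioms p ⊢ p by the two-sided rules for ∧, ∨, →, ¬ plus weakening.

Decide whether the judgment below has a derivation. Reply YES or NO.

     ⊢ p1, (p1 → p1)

Proof tree:
[→R]  ⊢ p1, (p1 → p1)
  [WR] p1 ⊢ p1, p1
    [Ax] p1 ⊢ p1

Result: YES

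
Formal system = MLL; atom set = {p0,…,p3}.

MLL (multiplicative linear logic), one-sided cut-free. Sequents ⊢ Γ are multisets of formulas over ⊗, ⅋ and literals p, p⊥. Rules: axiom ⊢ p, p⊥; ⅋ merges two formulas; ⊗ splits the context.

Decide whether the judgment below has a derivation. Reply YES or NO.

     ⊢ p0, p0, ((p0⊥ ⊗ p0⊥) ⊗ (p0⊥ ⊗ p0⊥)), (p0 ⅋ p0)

Derivation trace:
[⅋]  ⊢ p0, p0, ((p0⊥ ⊗ p0⊥) ⊗ (p0⊥ ⊗ p0⊥)), (p0 ⅋ p0)
  [⊗]  ⊢ p0, p0, p0, p0, ((p0⊥ ⊗ p0⊥) ⊗ (p0⊥ ⊗ p0⊥))
    [⊗]  ⊢ p0, p0, (p0⊥ ⊗ p0⊥)
      [Ax]  ⊢ p0, p0⊥
      [Ax]  ⊢ p0, p0⊥
    [⊗]  ⊢ p0, p0, (p0⊥ ⊗ p0⊥)
      [Ax]  ⊢ p0, p0⊥
      [Ax]  ⊢ p0, p0⊥

Result: YES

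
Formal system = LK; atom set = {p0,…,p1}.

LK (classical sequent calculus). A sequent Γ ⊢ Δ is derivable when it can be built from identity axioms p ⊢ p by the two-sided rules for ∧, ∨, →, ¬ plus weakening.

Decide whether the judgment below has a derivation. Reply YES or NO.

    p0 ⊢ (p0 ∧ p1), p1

Search for a countermodel by truth-table:
  v=00: Γ:[p0=F] Δ:[(p0 ∧ p1)=F, p1=F] refutes=False
  v=01: Γ:[p0=F] Δ:[(p0 ∧ p1)=F, p1=T] refutes=False
  v=10: Γ:[p0=T] Δ:[(p0 ∧ p1)=F, p1=F] refutes=True  ← countermodel

Result: NO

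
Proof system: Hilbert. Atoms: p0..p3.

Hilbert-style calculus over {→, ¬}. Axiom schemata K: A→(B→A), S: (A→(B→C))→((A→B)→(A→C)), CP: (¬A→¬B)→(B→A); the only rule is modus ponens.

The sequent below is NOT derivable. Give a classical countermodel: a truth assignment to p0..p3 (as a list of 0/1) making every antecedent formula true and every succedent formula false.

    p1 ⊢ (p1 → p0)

Truth-table refutation:
  v=0000: Γ:[p1=F] Δ:[(p1 → p0)=T] refutes=False
  v=0001: Γ:[p1=F] Δ:[(p1 → p0)=T] refutes=False
  v=0010: Γ:[p1=F] Δ:[(p1 → p0)=T] refutes=False
  v=0011: Γ:[p1=F] Δ:[(p1 → p0)=T] refutes=False
  v=0100: Γ:[p1=T] Δ:[(p1 → p0)=F] refutes=True  ← countermodel

Result: [0, 1, 0, 0]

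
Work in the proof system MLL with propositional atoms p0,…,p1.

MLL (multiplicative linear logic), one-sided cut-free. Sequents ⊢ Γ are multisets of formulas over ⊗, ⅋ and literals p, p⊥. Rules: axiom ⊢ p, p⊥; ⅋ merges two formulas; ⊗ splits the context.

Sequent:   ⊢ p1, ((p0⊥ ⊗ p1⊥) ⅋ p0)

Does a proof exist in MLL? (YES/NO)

Proof tree:
[⅋]  ⊢ p1, ((p0⊥ ⊗ p1⊥) ⅋ p0)
  [⊗]  ⊢ p0, p1, (p0⊥ ⊗ p1⊥)
    [Ax]  ⊢ p0, p0⊥
    [Ax]  ⊢ p1, p1⊥

Result: YES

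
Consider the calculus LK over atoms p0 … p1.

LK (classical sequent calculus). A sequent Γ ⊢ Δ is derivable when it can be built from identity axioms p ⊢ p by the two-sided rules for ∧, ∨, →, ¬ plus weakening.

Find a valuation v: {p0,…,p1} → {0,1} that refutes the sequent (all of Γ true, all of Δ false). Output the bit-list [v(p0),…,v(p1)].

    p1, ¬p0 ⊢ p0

Truth-table refutation:
  v=00: Γ:[p1=F, ¬p0=T] Δ:[p0=F] refutes=False
  v=01: Γ:[p1=T, ¬p0=T] Δ:[p0=F] refutes=True  ← countermodel

Result: [0, 1]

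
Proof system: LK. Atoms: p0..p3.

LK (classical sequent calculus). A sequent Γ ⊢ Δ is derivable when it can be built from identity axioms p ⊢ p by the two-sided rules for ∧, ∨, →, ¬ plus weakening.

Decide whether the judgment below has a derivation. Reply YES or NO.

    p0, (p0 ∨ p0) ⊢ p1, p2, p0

Derivation trace:
[∨L] p0, (p0 ∨ p0) ⊢ p1, p2, p0
  [WR] p0, p0 ⊢ p0, p1, p2
    [WL] p0, p0 ⊢ p0, p1
      [WR] p0 ⊢ p0, p1
        [Ax] p0 ⊢ p0
  [WR] p0 ⊢ p0, p1
    [Ax] p0 ⊢ p0

Result: YES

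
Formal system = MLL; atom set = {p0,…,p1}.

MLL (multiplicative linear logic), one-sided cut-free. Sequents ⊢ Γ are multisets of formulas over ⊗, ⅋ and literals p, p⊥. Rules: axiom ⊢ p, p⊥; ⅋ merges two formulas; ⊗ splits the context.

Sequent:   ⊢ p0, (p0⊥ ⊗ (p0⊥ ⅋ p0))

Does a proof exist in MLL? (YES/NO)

Derivation trace:
[⊗]  ⊢ p0, (p0⊥ ⊗ (p0⊥ ⅋ p0))
  [Ax]  ⊢ p0, p0⊥
  [⅋]  ⊢ (p0⊥ ⅋ p0)
    [Ax]  ⊢ p0, p0⊥

Result: YES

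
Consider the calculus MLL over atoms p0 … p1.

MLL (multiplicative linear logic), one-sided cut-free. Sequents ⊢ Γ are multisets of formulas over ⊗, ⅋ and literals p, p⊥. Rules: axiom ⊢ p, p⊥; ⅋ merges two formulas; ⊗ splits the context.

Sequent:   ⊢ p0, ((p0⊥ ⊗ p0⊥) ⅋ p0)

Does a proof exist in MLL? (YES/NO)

Derivation trace:
[⅋]  ⊢ p0, ((p0⊥ ⊗ p0⊥) ⅋ p0)
  [⊗]  ⊢ p0, p0, (p0⊥ ⊗ p0⊥)
    [Ax]  ⊢ p0, p0⊥
    [Ax]  ⊢ p0, p0⊥

Result: YES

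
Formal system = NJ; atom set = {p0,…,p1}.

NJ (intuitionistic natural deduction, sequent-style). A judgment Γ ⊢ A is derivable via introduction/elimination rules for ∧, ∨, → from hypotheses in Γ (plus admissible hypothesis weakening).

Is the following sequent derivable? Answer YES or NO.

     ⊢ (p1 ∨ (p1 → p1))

Derivation trace:
[∨I₂]  ⊢ (p1 ∨ (p1 → p1))
  [→I]  ⊢ (p1 → p1)
    [Ax] p1 ⊢ p1

Result: YES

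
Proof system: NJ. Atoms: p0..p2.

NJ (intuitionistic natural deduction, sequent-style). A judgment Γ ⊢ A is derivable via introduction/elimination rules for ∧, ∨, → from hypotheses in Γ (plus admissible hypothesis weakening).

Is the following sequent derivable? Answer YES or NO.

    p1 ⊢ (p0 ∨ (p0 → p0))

Proof tree:
[∨I₂] p1 ⊢ (p0 ∨ (p0 → p0))
  [→I] p1 ⊢ (p0 → p0)
    [Wk] p0, p1 ⊢ p0
      [Ax] p0 ⊢ p0

Result: YES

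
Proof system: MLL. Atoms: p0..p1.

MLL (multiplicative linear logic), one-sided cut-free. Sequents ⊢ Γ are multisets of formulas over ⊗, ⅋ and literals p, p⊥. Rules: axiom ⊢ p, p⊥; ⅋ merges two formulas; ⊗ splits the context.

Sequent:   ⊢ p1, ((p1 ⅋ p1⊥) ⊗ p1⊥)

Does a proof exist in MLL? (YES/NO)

Derivation trace:
[⊗]  ⊢ p1, ((p1 ⅋ p1⊥) ⊗ p1⊥)
  [⅋]  ⊢ (p1 ⅋ p1⊥)
    [Ax]  ⊢ p1, p1⊥
  [Ax]  ⊢ p1, p1⊥

Result: YES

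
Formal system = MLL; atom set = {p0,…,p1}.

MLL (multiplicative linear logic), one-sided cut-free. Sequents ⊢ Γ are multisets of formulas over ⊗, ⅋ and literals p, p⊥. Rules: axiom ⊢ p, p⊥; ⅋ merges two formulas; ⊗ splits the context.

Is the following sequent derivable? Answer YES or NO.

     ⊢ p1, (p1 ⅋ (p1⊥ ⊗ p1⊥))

Derivation trace:
[⅋]  ⊢ p1, (p1 ⅋ (p1⊥ ⊗ p1⊥))
  [⊗]  ⊢ p1, p1, (p1⊥ ⊗ p1⊥)
    [Ax]  ⊢ p1, p1⊥
    [Ax]  ⊢ p1, p1⊥

Result: YES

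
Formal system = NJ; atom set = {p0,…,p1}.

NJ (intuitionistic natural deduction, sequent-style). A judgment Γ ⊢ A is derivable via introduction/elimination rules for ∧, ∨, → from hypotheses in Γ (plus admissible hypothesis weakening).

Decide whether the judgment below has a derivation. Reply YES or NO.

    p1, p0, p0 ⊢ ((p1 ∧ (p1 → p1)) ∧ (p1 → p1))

Proof tree:
[Wk] p1, p0, p0 ⊢ ((p1 ∧ (p1 → p1)) ∧ (p1 → p1))
  [∧I] p1, p0 ⊢ ((p1 ∧ (p1 → p1)) ∧ (p1 → p1))
    [∧I] p1 ⊢ (p1 ∧ (p1 → p1))
      [Ax] p1 ⊢ p1
      [→I]  ⊢ (p1 → p1)
        [Ax] p1 ⊢ p1
    [Wk] p0 ⊢ (p1 → p1)
      [→I]  ⊢ (p1 → p1)
        [Ax] p1 ⊢ p1

Result: YES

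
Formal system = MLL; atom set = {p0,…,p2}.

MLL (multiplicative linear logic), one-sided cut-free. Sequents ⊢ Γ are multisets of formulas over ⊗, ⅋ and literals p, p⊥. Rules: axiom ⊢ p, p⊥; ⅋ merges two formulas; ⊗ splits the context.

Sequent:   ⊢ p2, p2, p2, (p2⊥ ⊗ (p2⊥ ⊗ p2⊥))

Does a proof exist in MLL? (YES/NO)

Derivation trace:
[⊗]  ⊢ p2, p2, p2, (p2⊥ ⊗ (p2⊥ ⊗ p2⊥))
  [Ax]  ⊢ p2, p2⊥
  [⊗]  ⊢ p2, p2, (p2⊥ ⊗ p2⊥)
    [Ax]  ⊢ p2, p2⊥
    [Ax]  ⊢ p2, p2⊥

Result: YES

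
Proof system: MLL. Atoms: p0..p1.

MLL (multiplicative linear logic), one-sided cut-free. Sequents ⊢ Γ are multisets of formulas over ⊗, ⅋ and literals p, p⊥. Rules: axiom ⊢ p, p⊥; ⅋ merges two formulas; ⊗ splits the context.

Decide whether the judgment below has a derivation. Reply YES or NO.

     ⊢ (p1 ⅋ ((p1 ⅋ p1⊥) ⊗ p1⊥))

Derivation (root first):
[⅋]  ⊢ (p1 ⅋ ((p1 ⅋ p1⊥) ⊗ p1⊥))
  [⊗]  ⊢ p1, ((p1 ⅋ p1⊥) ⊗ p1⊥)
    [⅋]  ⊢ (p1 ⅋ p1⊥)
      [Ax]  ⊢ p1, p1⊥
    [Ax]  ⊢ p1, p1⊥

Result: YES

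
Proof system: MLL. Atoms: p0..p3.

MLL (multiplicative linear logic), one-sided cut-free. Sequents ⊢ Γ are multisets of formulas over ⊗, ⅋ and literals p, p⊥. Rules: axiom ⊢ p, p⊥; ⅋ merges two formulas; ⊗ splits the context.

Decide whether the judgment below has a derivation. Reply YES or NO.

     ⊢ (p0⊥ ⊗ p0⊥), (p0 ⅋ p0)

Derivation trace:
[⅋]  ⊢ (p0⊥ ⊗ p0⊥), (p0 ⅋ p0)
  [⊗]  ⊢ p0, p0, (p0⊥ ⊗ p0⊥)
    [Ax]  ⊢ p0, p0⊥
    [Ax]  ⊢ p0, p0⊥

Result: YES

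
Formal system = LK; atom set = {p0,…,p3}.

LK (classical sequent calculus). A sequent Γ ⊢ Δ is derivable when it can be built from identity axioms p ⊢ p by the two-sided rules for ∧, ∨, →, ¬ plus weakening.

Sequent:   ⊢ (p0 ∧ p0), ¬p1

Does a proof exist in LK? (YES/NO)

Truth-table refutation:
  v=0000: Γ:[] Δ:[(p0 ∧ p0)=F, ¬p1=T] refutes=False
  v=0001: Γ:[] Δ:[(p0 ∧ p0)=F, ¬p1=T] refutes=False
  v=0010: Γ:[] Δ:[(p0 ∧ p0)=F, ¬p1=T] refutes=False
  v=0011: Γ:[] Δ:[(p0 ∧ p0)=F, ¬p1=T] refutes=False
  v=0100: Γ:[] Δ:[(p0 ∧ p0)=F, ¬p1=F] refutes=True  ← countermodel

Result: NO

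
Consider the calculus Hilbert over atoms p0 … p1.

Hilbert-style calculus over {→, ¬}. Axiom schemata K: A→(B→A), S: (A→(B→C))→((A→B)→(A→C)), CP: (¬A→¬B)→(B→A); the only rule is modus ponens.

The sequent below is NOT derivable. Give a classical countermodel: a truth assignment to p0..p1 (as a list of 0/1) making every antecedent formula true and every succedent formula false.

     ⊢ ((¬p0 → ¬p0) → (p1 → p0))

Truth-table refutation:
  v=00: Γ:[] Δ:[((¬p0 → ¬p0) → (p1 → p0))=T] refutes=False
  v=01: Γ:[] Δ:[((¬p0 → ¬p0) → (p1 → p0))=F] refutes=True  ← countermodel

Result: [0, 1]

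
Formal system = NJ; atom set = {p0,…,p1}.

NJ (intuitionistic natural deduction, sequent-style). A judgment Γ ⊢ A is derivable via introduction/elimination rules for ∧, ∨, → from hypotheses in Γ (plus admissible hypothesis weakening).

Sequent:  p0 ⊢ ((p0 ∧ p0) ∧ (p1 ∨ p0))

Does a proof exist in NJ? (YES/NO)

Derivation (root first):
[∧I] p0 ⊢ ((p0 ∧ p0) ∧ (p1 ∨ p0))
  [∧I] p0 ⊢ (p0 ∧ p0)
    [Ax] p0 ⊢ p0
    [Ax] p0 ⊢ p0
  [∨I₂] p0 ⊢ (p1 ∨ p0)
    [Ax] p0 ⊢ p0

Result: YES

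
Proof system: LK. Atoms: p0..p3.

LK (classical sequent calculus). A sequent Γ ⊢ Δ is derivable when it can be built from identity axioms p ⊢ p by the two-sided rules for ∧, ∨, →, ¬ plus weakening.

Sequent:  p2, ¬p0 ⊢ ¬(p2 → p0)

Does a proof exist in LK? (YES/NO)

Proof tree:
[¬L] p2, ¬p0 ⊢ ¬(p2 → p0)
  [¬R] p2 ⊢ p0, ¬(p2 → p0)
    [→L] p2, (p2 → p0) ⊢ p0
      [Ax] p2 ⊢ p2
      [Ax] p0 ⊢ p0

Result: YES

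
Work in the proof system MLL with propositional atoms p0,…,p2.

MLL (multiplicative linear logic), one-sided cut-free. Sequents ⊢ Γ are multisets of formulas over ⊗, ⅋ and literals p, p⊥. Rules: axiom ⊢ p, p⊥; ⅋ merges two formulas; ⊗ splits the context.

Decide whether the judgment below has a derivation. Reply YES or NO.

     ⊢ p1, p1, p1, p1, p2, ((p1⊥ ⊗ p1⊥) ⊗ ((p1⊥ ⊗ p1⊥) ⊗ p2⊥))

Derivation trace:
[⊗]  ⊢ p1, p1, p1, p1, p2, ((p1⊥ ⊗ p1⊥) ⊗ ((p1⊥ ⊗ p1⊥) ⊗ p2⊥))
  [⊗]  ⊢ p1, p1, (p1⊥ ⊗ p1⊥)
    [Ax]  ⊢ p1, p1⊥
    [Ax]  ⊢ p1, p1⊥
  [⊗]  ⊢ p1, p1, p2, ((p1⊥ ⊗ p1⊥) ⊗ p2⊥)
    [⊗]  ⊢ p1, p1, (p1⊥ ⊗ p1⊥)
      [Ax]  ⊢ p1, p1⊥
      [Ax]  ⊢ p1, p1⊥
    [Ax]  ⊢ p2, p2⊥

Result: YES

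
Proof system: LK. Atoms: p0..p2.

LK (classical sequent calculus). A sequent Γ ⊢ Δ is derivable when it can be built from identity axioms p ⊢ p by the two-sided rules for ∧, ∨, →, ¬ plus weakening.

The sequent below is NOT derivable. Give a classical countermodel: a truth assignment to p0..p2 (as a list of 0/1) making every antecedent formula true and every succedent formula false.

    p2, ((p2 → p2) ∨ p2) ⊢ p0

Truth-table refutation:
  v=000: Γ:[p2=F, ((p2 → p2) ∨ p2)=T] Δ:[p0=F] refutes=False
  v=001: Γ:[p2=T, ((p2 → p2) ∨ p2)=T] Δ:[p0=F] refutes=True  ← countermodel

Result: [0, 0, 1]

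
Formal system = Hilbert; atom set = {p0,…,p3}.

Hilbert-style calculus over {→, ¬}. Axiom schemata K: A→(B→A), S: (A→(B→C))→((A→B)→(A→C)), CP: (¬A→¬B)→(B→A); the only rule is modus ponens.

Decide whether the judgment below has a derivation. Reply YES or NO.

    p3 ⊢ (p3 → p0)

Search for a countermodel by truth-table:
  v=0000: Γ:[p3=F] Δ:[(p3 → p0)=T] refutes=False
  v=0001: Γ:[p3=T] Δ:[(p3 → p0)=F] refutes=True  ← countermodel

Result: NO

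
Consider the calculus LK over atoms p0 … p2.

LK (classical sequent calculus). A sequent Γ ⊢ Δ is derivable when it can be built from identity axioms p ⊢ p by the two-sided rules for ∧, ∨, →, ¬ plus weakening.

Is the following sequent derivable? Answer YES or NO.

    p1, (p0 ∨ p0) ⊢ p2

Search for a countermodel by truth-table:
  v=000: Γ:[p1=F, (p0 ∨ p0)=F] Δ:[p2=F] refutes=False
  v=001: Γ:[p1=F, (p0 ∨ p0)=F] Δ:[p2=T] refutes=False
  v=010: Γ:[p1=T, (p0 ∨ p0)=F] Δ:[p2=F] refutes=False
  v=011: Γ:[p1=T, (p0 ∨ p0)=F] Δ:[p2=T] refutes=False
  v=100: Γ:[p1=F, (p0 ∨ p0)=T] Δ:[p2=F] refutes=False
  v=101: Γ:[p1=F, (p0 ∨ p0)=T] Δ:[p2=T] refutes=False
  v=110: Γ:[p1=T, (p0 ∨ p0)=T] Δ:[p2=F] refutes=True  ← countermodel

Result: NO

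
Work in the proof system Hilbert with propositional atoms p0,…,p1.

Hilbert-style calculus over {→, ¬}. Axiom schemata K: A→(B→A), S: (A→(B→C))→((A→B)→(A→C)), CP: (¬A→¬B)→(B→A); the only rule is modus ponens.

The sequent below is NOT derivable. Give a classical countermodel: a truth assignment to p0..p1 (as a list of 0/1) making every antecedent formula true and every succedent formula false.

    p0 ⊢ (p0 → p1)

Enumerate valuations to refute Γ ⊢ Δ:
  v=00: Γ:[p0=F] Δ:[(p0 → p1)=T] refutes=False
  v=01: Γ:[p0=F] Δ:[(p0 → p1)=T] refutes=False
  v=10: Γ:[p0=T] Δ:[(p0 → p1)=F] refutes=True  ← countermodel

Result: [1, 0]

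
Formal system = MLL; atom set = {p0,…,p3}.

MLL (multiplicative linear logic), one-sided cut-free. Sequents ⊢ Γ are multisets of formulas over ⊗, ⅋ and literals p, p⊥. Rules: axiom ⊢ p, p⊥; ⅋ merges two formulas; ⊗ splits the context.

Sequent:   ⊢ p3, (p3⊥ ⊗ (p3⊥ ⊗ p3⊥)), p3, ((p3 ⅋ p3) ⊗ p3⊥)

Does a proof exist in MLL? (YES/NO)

Derivation (root first):
[⊗]  ⊢ p3, (p3⊥ ⊗ (p3⊥ ⊗ p3⊥)), p3, ((p3 ⅋ p3) ⊗ p3⊥)
  [⅋]  ⊢ p3, (p3⊥ ⊗ (p3⊥ ⊗ p3⊥)), (p3 ⅋ p3)
    [⊗]  ⊢ p3, p3, p3, (p3⊥ ⊗ (p3⊥ ⊗ p3⊥))
      [Ax]  ⊢ p3, p3⊥
      [⊗]  ⊢ p3, p3, (p3⊥ ⊗ p3⊥)
        [Ax]  ⊢ p3, p3⊥
        [Ax]  ⊢ p3, p3⊥
  [Ax]  ⊢ p3, p3⊥

Result: YES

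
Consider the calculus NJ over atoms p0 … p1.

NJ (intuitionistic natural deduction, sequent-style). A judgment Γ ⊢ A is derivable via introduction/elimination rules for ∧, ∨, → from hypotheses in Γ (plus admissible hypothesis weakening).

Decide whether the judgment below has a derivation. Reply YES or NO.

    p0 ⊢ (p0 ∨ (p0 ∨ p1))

Derivation trace:
[∨I₂] p0 ⊢ (p0 ∨ (p0 ∨ p1))
  [∨I₁] p0 ⊢ (p0 ∨ p1)
    [Ax] p0 ⊢ p0

Result: YES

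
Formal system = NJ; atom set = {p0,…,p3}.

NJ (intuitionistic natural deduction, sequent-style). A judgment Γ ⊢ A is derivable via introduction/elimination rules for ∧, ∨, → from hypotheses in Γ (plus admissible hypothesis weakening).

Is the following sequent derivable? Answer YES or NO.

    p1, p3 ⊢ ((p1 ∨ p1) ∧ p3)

Proof tree:
[∧I] p1, p3 ⊢ ((p1 ∨ p1) ∧ p3)
  [∨I₁] p1 ⊢ (p1 ∨ p1)
    [Ax] p1 ⊢ p1
  [Ax] p3 ⊢ p3

Result: YES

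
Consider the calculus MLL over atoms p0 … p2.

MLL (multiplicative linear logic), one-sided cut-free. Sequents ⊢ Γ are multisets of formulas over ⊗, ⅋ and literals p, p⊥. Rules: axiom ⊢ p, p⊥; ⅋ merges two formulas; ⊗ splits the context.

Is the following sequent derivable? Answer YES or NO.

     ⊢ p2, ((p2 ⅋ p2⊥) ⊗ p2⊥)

Proof tree:
[⊗]  ⊢ p2, ((p2 ⅋ p2⊥) ⊗ p2⊥)
  [⅋]  ⊢ (p2 ⅋ p2⊥)
    [Ax]  ⊢ p2, p2⊥
  [Ax]  ⊢ p2, p2⊥

Result: YES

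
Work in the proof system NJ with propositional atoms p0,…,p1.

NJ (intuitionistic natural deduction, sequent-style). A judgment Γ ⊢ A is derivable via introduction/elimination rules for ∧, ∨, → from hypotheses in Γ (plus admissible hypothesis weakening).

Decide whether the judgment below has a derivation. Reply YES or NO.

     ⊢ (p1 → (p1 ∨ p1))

Derivation trace:
[→I]  ⊢ (p1 → (p1 ∨ p1))
  [∨I₁] p1 ⊢ (p1 ∨ p1)
    [→E] p1 ⊢ p1
      [→I]  ⊢ (p1 → p1)
        [Ax] p1 ⊢ p1
      [Ax] p1 ⊢ p1

Result: YES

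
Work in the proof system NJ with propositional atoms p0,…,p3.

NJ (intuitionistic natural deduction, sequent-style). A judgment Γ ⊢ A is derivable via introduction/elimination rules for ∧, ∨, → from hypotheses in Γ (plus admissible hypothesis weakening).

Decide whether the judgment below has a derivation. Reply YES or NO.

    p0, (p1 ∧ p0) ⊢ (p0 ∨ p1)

Derivation (root first):
[∨I₁] p0, (p1 ∧ p0) ⊢ (p0 ∨ p1)
  [Wk] p0, (p1 ∧ p0) ⊢ p0
    [Ax] p0 ⊢ p0

Result: YES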